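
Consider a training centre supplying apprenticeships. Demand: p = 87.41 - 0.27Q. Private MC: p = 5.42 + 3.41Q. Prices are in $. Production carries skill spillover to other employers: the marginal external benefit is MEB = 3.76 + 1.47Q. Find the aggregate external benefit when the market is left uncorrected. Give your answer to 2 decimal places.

$448.62

Market equilibrium (private): 5.42 + 3.41Q = 87.41 - 0.27Q → Q_m = 22.2799.
Total external benefit = ∫₀^{Q_m} (3.76 + 1.47Q) dQ = 3.76×22.2799 + ½×1.47×22.2799² = 448.6220.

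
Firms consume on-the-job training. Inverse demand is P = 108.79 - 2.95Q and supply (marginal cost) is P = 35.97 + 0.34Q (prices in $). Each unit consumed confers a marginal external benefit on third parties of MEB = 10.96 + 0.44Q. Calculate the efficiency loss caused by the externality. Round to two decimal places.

Market equilibrium (private): 35.97 + 0.34Q = 108.79 - 2.95Q → Q_m = 22.1337.
Social marginal benefit = demand + MEB = 119.75 - 2.51Q.
Set SMB = MC: 119.75 - 2.51Q = 35.97 + 0.34Q → Q* = 29.3965.
Height of the DWL triangle at Q_m is SMB(Q_m) − MC(Q_m) = MEB(Q_m) = 20.6988.
DWL = ½ × 7.2628 × 20.6988 = 75.1656.

DWL = $75.17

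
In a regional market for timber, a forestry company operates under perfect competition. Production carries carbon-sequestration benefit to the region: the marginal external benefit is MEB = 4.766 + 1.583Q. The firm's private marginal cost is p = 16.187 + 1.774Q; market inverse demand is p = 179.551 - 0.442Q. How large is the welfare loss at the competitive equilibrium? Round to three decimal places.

Market equilibrium (private): 16.187 + 1.774Q = 179.551 - 0.442Q → Q_m = 73.7202.
Social marginal cost = private MC − MEB = 11.421 + 0.191Q.
Set SMC = demand: 11.421 + 0.191Q = 179.551 - 0.442Q → Q* = 265.6082.
Height of the DWL triangle at Q_m is demand(Q_m) − SMC(Q_m) = MEB(Q_m) = 121.4651.
DWL = ½ × 191.8880 × 121.4651 = 11653.8476.

DWL = 11653.848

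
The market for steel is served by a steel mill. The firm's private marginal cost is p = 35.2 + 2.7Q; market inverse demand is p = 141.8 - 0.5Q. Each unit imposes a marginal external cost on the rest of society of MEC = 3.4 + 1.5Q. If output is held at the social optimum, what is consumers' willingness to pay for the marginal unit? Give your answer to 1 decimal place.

P = 130.8

Social marginal cost = private MC + MEC = 38.6 + 4.2Q.
Set SMC = demand: 38.6 + 4.2Q = 141.8 - 0.5Q → Q* = 21.9574.
Consumer price on the demand curve at Q*: 141.8 − 0.5×21.9574 = 130.8213.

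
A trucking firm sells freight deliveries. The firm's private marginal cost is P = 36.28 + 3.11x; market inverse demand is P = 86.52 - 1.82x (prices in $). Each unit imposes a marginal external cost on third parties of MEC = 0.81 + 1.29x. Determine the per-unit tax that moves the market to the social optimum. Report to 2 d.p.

tax = $11.06 per unit

Social marginal cost = private MC + MEC = 37.09 + 4.40x.
Set SMC = demand: 37.09 + 4.40x = 86.52 - 1.82x → x* = 7.9469.
The Pigouvian tax equals MEC at x*: 0.81 + 1.29×7.9469 = 11.0615.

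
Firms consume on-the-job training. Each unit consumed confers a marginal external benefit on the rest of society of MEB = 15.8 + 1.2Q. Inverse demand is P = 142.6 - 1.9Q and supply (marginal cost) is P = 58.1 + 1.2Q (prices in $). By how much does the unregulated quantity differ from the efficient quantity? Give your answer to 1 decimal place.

Market equilibrium (private): 58.1 + 1.2Q = 142.6 - 1.9Q → Q_m = 27.2581.
Social marginal benefit = demand + MEB = 158.4 - 0.7Q.
Set SMB = MC: 158.4 - 0.7Q = 58.1 + 1.2Q → Q* = 52.7895.
Gap = |27.2581 − 52.7895| = 25.5314.

25.5 units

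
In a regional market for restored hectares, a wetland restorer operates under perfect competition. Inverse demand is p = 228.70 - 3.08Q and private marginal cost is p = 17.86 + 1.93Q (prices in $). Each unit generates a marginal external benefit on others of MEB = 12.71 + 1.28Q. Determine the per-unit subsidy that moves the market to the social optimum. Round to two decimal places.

subsidy = $89.42 per unit

Social marginal cost = private MC − MEB = 5.15 + 0.65Q.
Set SMC = demand: 5.15 + 0.65Q = 228.70 - 3.08Q → Q* = 59.9330.
The Pigouvian subsidy equals MEB at Q*: 12.71 + 1.28×59.9330 = 89.4242.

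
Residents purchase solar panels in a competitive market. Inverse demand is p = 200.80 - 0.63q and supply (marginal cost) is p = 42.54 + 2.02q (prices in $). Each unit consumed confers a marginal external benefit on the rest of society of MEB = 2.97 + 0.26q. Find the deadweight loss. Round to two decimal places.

DWL = $71.58

Market equilibrium (private): 42.54 + 2.02q = 200.80 - 0.63q → q_m = 59.7208.
Social marginal benefit = demand + MEB = 203.77 - 0.37q.
Set SMB = MC: 203.77 - 0.37q = 42.54 + 2.02q → q* = 67.4603.
Between q* and q_m the wedge SMB − MC runs linearly from 0 to MEB(q_m), so the loss is a triangle.
DWL = ½ × 7.7395 × 18.4974 = 71.5803.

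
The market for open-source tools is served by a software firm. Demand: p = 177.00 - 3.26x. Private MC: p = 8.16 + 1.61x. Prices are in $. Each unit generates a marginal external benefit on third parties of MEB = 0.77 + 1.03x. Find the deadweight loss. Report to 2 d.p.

Market equilibrium (private): 8.16 + 1.61x = 177.00 - 3.26x → x_m = 34.6694.
Social marginal cost = private MC − MEB = 7.39 + 0.58x.
Set SMC = demand: 7.39 + 0.58x = 177.00 - 3.26x → x* = 44.1693.
Height of the DWL triangle at x_m is demand(x_m) − SMC(x_m) = MEB(x_m) = 36.4795.
DWL = ½ × 9.4999 × 36.4795 = 173.2758.

DWL = $173.28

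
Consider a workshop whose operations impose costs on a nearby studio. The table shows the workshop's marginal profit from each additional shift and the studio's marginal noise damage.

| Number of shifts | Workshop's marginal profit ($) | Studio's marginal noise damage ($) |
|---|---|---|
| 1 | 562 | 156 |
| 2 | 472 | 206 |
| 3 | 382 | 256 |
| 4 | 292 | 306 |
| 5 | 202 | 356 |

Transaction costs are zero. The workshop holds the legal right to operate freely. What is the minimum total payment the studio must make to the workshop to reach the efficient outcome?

Left alone the workshop would choose level 5 (marginal profit stays positive).
Efficient level: k* = 3 (marginal profit ≥ marginal noise damage through 3).
The studio must at least cover the workshop's forgone profit from cutting 5→3: 292 + 202 = 494.

$494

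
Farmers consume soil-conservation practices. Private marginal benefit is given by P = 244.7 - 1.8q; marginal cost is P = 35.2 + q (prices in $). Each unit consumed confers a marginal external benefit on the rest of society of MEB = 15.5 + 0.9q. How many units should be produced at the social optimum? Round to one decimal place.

q* = 118.4

Social marginal benefit = demand + MEB = 260.2 - 0.9q.
Set SMB = MC: 260.2 - 0.9q = 35.2 + q → q* = 118.4211.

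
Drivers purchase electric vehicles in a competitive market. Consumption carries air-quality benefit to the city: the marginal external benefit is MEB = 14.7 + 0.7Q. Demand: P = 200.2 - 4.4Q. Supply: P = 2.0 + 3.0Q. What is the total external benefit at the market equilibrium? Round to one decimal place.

644.8

Market equilibrium (private): 2.0 + 3.0Q = 200.2 - 4.4Q → Q_m = 26.7838.
Total external benefit = ∫₀^{Q_m} (14.7 + 0.7Q) dQ = 14.7×26.7838 + ½×0.7×26.7838² = 644.8020.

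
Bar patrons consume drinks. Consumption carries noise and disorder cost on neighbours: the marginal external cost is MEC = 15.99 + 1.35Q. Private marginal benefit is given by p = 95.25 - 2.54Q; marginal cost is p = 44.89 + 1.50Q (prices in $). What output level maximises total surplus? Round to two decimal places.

Social marginal benefit = demand − MEC = 79.26 - 3.89Q.
Set SMB = MC: 79.26 - 3.89Q = 44.89 + 1.50Q → Q* = 6.3766.

Q* = 6.38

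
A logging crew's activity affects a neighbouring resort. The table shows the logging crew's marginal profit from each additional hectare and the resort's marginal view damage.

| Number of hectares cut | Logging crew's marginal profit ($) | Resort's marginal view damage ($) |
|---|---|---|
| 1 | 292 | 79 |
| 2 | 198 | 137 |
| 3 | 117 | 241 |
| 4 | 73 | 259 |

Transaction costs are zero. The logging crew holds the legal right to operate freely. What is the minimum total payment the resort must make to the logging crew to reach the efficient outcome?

Left alone the logging crew would choose level 4 (marginal profit stays positive).
Efficient level: k* = 2 (marginal profit ≥ marginal view damage through 2).
The resort must at least cover the logging crew's forgone profit from cutting 4→2: 117 + 73 = 190.

$190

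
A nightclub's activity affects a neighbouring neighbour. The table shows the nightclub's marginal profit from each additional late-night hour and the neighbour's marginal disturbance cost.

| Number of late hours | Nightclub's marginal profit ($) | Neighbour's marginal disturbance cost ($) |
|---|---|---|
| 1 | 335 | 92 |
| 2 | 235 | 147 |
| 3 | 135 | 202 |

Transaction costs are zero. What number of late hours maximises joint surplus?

Bargaining reaches the level where marginal profit last exceeds marginal disturbance cost.
That holds through level 2 (235 ≥ 147) but not at 3 (135 < 202).

2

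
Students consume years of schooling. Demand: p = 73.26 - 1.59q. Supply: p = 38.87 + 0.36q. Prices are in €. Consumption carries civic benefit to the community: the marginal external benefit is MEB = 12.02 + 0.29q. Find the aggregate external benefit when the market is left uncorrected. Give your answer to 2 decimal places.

€257.08

Market equilibrium (private): 38.87 + 0.36q = 73.26 - 1.59q → q_m = 17.6359.
Total external benefit = ∫₀^{q_m} (12.02 + 0.29q) dq = 12.02×17.6359 + ½×0.29×17.6359² = 257.0821.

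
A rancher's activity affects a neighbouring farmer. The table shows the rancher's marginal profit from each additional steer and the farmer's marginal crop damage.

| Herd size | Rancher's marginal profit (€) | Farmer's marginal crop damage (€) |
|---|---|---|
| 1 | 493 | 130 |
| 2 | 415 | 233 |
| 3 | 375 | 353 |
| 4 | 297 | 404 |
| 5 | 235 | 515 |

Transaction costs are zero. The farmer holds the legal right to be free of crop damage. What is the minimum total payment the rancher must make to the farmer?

€716

Efficient level: marginal profit ≥ marginal crop damage through level 3, so k* = 3.
With the farmer holding the right, the rancher must at least compensate total damage at k*: 130 + 233 + 353 = 716.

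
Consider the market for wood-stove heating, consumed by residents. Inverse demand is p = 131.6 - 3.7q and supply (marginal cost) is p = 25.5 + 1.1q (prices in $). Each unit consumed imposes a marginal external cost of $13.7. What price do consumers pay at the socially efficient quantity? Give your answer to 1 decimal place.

Social marginal benefit = demand − MEC = 117.9 - 3.7q.
Set SMB = MC: 117.9 - 3.7q = 25.5 + 1.1q → q* = 19.2500.
Consumer price on the demand curve at q*: 131.6 − 3.7×19.2500 = 60.3750.

P = $60.4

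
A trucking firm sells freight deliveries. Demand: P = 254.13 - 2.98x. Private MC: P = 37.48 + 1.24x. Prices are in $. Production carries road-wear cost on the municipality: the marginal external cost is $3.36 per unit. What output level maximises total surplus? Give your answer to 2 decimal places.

Social marginal cost = private MC + MEC = 40.84 + 1.24x.
Set SMC = demand: 40.84 + 1.24x = 254.13 - 2.98x → x* = 50.5427.

x* = 50.54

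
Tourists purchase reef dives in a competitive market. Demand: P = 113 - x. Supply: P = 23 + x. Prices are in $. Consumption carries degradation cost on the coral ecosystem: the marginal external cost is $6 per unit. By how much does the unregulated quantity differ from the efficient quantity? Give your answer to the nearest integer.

3 units

Market equilibrium (private): 23 + x = 113 - x → x_m = 45.0000.
Social marginal benefit = demand − MEC = 107 - x.
Set SMB = MC: 107 - x = 23 + x → x* = 42.0000.
Gap = |45.0000 − 42.0000| = 3.0000.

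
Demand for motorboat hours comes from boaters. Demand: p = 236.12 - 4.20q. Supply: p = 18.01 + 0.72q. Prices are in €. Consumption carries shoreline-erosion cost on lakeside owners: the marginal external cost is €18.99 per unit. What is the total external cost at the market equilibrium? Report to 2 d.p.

Market equilibrium (private): 18.01 + 0.72q = 236.12 - 4.20q → q_m = 44.3313.
Total external cost = MEC × q_m = 18.99 × 44.3313 = 841.8514.

€841.85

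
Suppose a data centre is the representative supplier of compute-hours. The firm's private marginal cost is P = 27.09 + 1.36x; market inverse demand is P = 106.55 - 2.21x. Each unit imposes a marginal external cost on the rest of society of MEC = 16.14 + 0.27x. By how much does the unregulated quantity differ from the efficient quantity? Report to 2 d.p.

Market equilibrium (private): 27.09 + 1.36x = 106.55 - 2.21x → x_m = 22.2577.
Social marginal cost = private MC + MEC = 43.23 + 1.63x.
Set SMC = demand: 43.23 + 1.63x = 106.55 - 2.21x → x* = 16.4896.
Gap = |22.2577 − 16.4896| = 5.7681.

5.77 units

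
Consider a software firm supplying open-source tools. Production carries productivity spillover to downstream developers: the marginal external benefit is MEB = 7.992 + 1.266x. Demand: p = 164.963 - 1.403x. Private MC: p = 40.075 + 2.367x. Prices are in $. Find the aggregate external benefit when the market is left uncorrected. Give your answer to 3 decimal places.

Market equilibrium (private): 40.075 + 2.367x = 164.963 - 1.403x → x_m = 33.1268.
Total external benefit = ∫₀^{x_m} (7.992 + 1.266x) dx = 7.992×33.1268 + ½×1.266×33.1268² = 959.3940.

$959.394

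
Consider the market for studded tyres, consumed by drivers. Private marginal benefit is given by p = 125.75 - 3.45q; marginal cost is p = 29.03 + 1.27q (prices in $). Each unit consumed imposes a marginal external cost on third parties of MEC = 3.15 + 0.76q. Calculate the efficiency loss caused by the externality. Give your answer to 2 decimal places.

DWL = $31.99

Market equilibrium (private): 29.03 + 1.27q = 125.75 - 3.45q → q_m = 20.4915.
Social marginal benefit = demand − MEC = 122.60 - 4.21q.
Set SMB = MC: 122.60 - 4.21q = 29.03 + 1.27q → q* = 17.0748.
The loss is the area between SMB and MC from q* to q_m; with linear curves that's a triangle of height MEC(q_m).
DWL = ½ × 3.4167 × 18.7236 = 31.9865.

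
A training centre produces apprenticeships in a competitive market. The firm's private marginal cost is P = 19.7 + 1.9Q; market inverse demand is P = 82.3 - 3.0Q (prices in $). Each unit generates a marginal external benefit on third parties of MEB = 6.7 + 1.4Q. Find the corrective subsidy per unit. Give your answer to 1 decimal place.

Social marginal cost = private MC − MEB = 13.0 + 0.5Q.
Set SMC = demand: 13.0 + 0.5Q = 82.3 - 3.0Q → Q* = 19.8000.
The Pigouvian subsidy equals MEB at Q*: 6.7 + 1.4×19.8000 = 34.4200.

subsidy = $34.4 per unit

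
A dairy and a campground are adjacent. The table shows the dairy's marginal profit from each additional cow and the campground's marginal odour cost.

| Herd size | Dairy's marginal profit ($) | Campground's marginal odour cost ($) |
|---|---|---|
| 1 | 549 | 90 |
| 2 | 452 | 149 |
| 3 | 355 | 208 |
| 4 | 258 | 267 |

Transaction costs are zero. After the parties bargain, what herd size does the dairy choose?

3

Bargaining reaches the level where marginal profit last exceeds marginal odour cost.
That holds through level 3 (355 ≥ 208) but not at 4 (258 < 267).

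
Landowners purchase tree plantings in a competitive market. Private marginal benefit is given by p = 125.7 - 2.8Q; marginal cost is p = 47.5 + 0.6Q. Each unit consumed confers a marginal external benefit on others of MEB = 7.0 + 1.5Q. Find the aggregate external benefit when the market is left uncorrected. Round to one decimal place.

557.8

Market equilibrium (private): 47.5 + 0.6Q = 125.7 - 2.8Q → Q_m = 23.0000.
Total external benefit = ∫₀^{Q_m} (7.0 + 1.5Q) dQ = 7.0×23.0000 + ½×1.5×23.0000² = 557.7500.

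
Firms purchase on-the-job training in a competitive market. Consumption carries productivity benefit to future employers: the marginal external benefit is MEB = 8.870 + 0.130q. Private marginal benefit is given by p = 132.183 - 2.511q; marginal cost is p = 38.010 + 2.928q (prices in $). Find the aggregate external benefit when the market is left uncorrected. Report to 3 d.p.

Market equilibrium (private): 38.010 + 2.928q = 132.183 - 2.511q → q_m = 17.3144.
Total external benefit = ∫₀^{q_m} (8.870 + 0.130q) dq = 8.870×17.3144 + ½×0.130×17.3144² = 173.0650.

$173.065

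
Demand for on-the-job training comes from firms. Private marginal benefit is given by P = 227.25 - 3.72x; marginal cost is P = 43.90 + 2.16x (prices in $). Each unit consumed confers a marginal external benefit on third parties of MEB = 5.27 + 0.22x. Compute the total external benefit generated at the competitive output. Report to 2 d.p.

$271.28

Market equilibrium (private): 43.90 + 2.16x = 227.25 - 3.72x → x_m = 31.1820.
Total external benefit = ∫₀^{x_m} (5.27 + 0.22x) dx = 5.27×31.1820 + ½×0.22×31.1820² = 271.2840.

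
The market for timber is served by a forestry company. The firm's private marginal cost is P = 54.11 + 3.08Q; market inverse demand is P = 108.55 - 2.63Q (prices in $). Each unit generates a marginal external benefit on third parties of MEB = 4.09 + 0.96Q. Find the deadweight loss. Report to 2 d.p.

DWL = $18.46

Market equilibrium (private): 54.11 + 3.08Q = 108.55 - 2.63Q → Q_m = 9.5342.
Social marginal cost = private MC − MEB = 50.02 + 2.12Q.
Set SMC = demand: 50.02 + 2.12Q = 108.55 - 2.63Q → Q* = 12.3221.
Between Q* and Q_m the wedge demand − SMC runs linearly from 0 to MEB(Q_m), so the loss is a triangle.
DWL = ½ × 2.7879 × 13.2428 = 18.4598.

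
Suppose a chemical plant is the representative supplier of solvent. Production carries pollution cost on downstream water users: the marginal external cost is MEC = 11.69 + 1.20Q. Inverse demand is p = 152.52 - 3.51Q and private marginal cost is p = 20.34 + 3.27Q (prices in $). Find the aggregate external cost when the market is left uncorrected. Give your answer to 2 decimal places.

Market equilibrium (private): 20.34 + 3.27Q = 152.52 - 3.51Q → Q_m = 19.4956.
Total external cost = ∫₀^{Q_m} (11.69 + 1.20Q) dQ = 11.69×19.4956 + ½×1.20×19.4956² = 455.9506.

$455.95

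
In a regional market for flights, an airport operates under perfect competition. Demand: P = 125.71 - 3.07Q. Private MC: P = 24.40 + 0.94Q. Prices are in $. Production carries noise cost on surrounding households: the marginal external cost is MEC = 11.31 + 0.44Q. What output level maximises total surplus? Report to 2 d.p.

Q* = 20.22

Social marginal cost = private MC + MEC = 35.71 + 1.38Q.
Set SMC = demand: 35.71 + 1.38Q = 125.71 - 3.07Q → Q* = 20.2247.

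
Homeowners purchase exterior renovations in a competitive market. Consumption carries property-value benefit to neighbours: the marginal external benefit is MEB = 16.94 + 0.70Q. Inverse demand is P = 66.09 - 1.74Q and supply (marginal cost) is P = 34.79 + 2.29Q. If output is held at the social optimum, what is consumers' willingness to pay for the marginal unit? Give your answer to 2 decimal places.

P = 40.88

Social marginal benefit = demand + MEB = 83.03 - 1.04Q.
Set SMB = MC: 83.03 - 1.04Q = 34.79 + 2.29Q → Q* = 14.4865.
Consumer price on the demand curve at Q*: 66.09 − 1.74×14.4865 = 40.8835.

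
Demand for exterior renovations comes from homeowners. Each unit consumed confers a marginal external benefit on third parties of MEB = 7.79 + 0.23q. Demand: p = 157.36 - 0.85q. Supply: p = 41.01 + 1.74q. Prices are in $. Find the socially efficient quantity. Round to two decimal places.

Social marginal benefit = demand + MEB = 165.15 - 0.62q.
Set SMB = MC: 165.15 - 0.62q = 41.01 + 1.74q → q* = 52.6017.

q* = 52.60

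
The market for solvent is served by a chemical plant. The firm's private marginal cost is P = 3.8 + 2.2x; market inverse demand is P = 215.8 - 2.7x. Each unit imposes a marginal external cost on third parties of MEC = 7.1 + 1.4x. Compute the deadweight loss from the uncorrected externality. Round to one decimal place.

Market equilibrium (private): 3.8 + 2.2x = 215.8 - 2.7x → x_m = 43.2653.
Social marginal cost = private MC + MEC = 10.9 + 3.6x.
Set SMC = demand: 10.9 + 3.6x = 215.8 - 2.7x → x* = 32.5238.
The welfare-loss triangle has base |x_m − x*| and height MEC(x_m) (the vertical gap between SMC and demand is zero at x* and MEC at x_m).
DWL = ½ × 10.7415 × 67.6714 = 363.4462.

DWL = 363.4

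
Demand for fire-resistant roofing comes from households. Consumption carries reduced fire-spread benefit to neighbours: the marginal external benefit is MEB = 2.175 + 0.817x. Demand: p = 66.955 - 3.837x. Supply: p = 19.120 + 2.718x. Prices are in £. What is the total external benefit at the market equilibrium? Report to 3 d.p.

Market equilibrium (private): 19.120 + 2.718x = 66.955 - 3.837x → x_m = 7.2975.
Total external benefit = ∫₀^{x_m} (2.175 + 0.817x) dx = 2.175×7.2975 + ½×0.817×7.2975² = 37.6261.

£37.626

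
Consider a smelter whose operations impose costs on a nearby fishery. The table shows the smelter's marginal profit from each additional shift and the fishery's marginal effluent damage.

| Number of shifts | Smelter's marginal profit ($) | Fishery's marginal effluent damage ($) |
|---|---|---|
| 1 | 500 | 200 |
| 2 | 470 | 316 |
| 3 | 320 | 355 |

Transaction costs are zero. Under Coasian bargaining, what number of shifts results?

Bargaining reaches the level where marginal profit last exceeds marginal effluent damage.
That holds through level 2 (470 ≥ 316) but not at 3 (320 < 355).

2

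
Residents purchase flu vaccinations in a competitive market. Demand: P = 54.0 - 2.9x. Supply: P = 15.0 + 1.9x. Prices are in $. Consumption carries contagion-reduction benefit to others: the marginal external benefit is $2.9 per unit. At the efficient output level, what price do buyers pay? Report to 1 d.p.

P = $28.7

Social marginal benefit = demand + MEB = 56.9 - 2.9x.
Set SMB = MC: 56.9 - 2.9x = 15.0 + 1.9x → x* = 8.7292.
Consumer price on the demand curve at x*: 54.0 − 2.9×8.7292 = 28.6853.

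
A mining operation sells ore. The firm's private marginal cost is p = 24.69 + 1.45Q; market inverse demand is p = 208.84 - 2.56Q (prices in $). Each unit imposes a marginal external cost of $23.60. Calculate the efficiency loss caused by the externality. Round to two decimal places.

DWL = $69.45

Market equilibrium (private): 24.69 + 1.45Q = 208.84 - 2.56Q → Q_m = 45.9227.
Social marginal cost = private MC + MEC = 48.29 + 1.45Q.
Set SMC = demand: 48.29 + 1.45Q = 208.84 - 2.56Q → Q* = 40.0374.
Height of the DWL triangle at Q_m is SMC(Q_m) − demand(Q_m) = MEC(Q_m) = 23.6000.
DWL = ½ × 5.8853 × 23.6000 = 69.4465.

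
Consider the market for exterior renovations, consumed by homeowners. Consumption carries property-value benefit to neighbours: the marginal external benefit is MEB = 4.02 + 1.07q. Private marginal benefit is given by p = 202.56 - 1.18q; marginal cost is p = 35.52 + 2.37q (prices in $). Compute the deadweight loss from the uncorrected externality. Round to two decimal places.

Market equilibrium (private): 35.52 + 2.37q = 202.56 - 1.18q → q_m = 47.0535.
Social marginal benefit = demand + MEB = 206.58 - 0.11q.
Set SMB = MC: 206.58 - 0.11q = 35.52 + 2.37q → q* = 68.9758.
The loss is the area between SMB and MC from q* to q_m; with linear curves that's a triangle of height MEB(q_m).
DWL = ½ × 21.9223 × 54.3673 = 595.9281.

DWL = $595.93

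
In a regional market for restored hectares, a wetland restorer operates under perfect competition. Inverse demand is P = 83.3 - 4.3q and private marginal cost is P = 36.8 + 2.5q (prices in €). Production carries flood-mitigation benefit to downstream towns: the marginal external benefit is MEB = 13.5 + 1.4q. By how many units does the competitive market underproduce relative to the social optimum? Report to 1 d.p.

Market equilibrium (private): 36.8 + 2.5q = 83.3 - 4.3q → q_m = 6.8382.
Social marginal cost = private MC − MEB = 23.3 + 1.1q.
Set SMC = demand: 23.3 + 1.1q = 83.3 - 4.3q → q* = 11.1111.
Gap = |6.8382 − 11.1111| = 4.2729.

4.3 units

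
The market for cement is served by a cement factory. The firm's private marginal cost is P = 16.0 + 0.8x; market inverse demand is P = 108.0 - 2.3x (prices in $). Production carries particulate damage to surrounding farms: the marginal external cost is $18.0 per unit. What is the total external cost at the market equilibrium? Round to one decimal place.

Market equilibrium (private): 16.0 + 0.8x = 108.0 - 2.3x → x_m = 29.6774.
Total external cost = MEC × x_m = 18.0 × 29.6774 = 534.1932.

$534.2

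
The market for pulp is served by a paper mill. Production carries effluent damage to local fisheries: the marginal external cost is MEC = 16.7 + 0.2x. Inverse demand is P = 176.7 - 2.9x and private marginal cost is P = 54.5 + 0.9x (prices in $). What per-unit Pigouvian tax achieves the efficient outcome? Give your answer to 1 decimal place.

Social marginal cost = private MC + MEC = 71.2 + 1.1x.
Set SMC = demand: 71.2 + 1.1x = 176.7 - 2.9x → x* = 26.3750.
The Pigouvian tax equals MEC at x*: 16.7 + 0.2×26.3750 = 21.9750.

tax = $22.0 per unit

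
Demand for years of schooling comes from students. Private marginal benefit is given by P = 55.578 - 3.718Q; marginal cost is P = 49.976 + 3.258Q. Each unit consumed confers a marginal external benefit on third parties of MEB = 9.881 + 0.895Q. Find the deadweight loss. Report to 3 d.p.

Market equilibrium (private): 49.976 + 3.258Q = 55.578 - 3.718Q → Q_m = 0.8030.
Social marginal benefit = demand + MEB = 65.459 - 2.823Q.
Set SMB = MC: 65.459 - 2.823Q = 49.976 + 3.258Q → Q* = 2.5461.
The loss is the area between SMB and MC from Q* to Q_m; with linear curves that's a triangle of height MEB(Q_m).
DWL = ½ × 1.7431 × 10.5997 = 9.2382.

DWL = 9.238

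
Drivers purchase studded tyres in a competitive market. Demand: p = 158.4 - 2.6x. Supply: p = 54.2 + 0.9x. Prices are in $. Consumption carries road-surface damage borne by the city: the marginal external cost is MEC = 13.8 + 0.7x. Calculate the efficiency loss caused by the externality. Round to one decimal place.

DWL = $142.8

Market equilibrium (private): 54.2 + 0.9x = 158.4 - 2.6x → x_m = 29.7714.
Social marginal benefit = demand − MEC = 144.6 - 3.3x.
Set SMB = MC: 144.6 - 3.3x = 54.2 + 0.9x → x* = 21.5238.
Between x* and x_m the wedge MC − SMB runs linearly from 0 to MEC(x_m), so the loss is a triangle.
DWL = ½ × 8.2476 × 34.6400 = 142.8484.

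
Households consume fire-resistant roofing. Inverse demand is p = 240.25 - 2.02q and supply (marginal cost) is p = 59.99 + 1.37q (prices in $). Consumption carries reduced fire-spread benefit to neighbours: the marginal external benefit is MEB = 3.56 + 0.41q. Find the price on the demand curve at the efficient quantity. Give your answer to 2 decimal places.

P = $115.65

Social marginal benefit = demand + MEB = 243.81 - 1.61q.
Set SMB = MC: 243.81 - 1.61q = 59.99 + 1.37q → q* = 61.6846.
Consumer price on the demand curve at q*: 240.25 − 2.02×61.6846 = 115.6471.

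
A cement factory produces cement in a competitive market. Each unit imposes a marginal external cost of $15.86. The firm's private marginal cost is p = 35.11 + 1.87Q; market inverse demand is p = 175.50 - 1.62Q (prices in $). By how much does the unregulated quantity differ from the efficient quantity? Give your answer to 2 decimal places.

Market equilibrium (private): 35.11 + 1.87Q = 175.50 - 1.62Q → Q_m = 40.2264.
Social marginal cost = private MC + MEC = 50.97 + 1.87Q.
Set SMC = demand: 50.97 + 1.87Q = 175.50 - 1.62Q → Q* = 35.6819.
Gap = |40.2264 − 35.6819| = 4.5445.

4.54 units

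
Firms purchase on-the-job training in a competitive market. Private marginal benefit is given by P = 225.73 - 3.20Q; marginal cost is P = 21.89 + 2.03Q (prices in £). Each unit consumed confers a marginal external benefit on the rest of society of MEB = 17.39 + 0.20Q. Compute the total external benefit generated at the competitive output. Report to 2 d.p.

£829.68

Market equilibrium (private): 21.89 + 2.03Q = 225.73 - 3.20Q → Q_m = 38.9751.
Total external benefit = ∫₀^{Q_m} (17.39 + 0.20Q) dQ = 17.39×38.9751 + ½×0.20×38.9751² = 829.6828.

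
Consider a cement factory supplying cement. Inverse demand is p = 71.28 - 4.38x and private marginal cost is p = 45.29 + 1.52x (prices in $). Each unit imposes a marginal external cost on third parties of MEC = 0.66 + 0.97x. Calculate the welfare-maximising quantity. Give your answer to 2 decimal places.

x* = 3.69

Social marginal cost = private MC + MEC = 45.95 + 2.49x.
Set SMC = demand: 45.95 + 2.49x = 71.28 - 4.38x → x* = 3.6870.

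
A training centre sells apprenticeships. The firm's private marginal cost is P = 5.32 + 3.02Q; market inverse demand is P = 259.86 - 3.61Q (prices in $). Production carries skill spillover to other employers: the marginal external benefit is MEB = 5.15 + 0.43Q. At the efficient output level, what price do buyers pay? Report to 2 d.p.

Social marginal cost = private MC − MEB = 0.17 + 2.59Q.
Set SMC = demand: 0.17 + 2.59Q = 259.86 - 3.61Q → Q* = 41.8855.
Consumer price on the demand curve at Q*: 259.86 − 3.61×41.8855 = 108.6533.

P = $108.65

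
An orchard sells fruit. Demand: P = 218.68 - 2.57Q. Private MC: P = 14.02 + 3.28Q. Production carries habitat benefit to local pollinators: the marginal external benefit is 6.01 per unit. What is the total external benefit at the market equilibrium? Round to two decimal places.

210.26

Market equilibrium (private): 14.02 + 3.28Q = 218.68 - 2.57Q → Q_m = 34.9846.
Total external benefit = MEB × Q_m = 6.01 × 34.9846 = 210.2574.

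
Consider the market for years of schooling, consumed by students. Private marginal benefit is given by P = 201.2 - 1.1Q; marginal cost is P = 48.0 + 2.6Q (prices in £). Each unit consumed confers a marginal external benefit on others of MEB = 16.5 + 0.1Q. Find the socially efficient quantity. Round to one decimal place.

Q* = 47.1

Social marginal benefit = demand + MEB = 217.7 - Q.
Set SMB = MC: 217.7 - Q = 48.0 + 2.6Q → Q* = 47.1389.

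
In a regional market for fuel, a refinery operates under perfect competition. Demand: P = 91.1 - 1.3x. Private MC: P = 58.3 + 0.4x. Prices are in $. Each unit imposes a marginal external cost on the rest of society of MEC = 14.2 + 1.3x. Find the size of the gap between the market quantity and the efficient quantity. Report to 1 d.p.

Market equilibrium (private): 58.3 + 0.4x = 91.1 - 1.3x → x_m = 19.2941.
Social marginal cost = private MC + MEC = 72.5 + 1.7x.
Set SMC = demand: 72.5 + 1.7x = 91.1 - 1.3x → x* = 6.2000.
Gap = |19.2941 − 6.2000| = 13.0941.

13.1 units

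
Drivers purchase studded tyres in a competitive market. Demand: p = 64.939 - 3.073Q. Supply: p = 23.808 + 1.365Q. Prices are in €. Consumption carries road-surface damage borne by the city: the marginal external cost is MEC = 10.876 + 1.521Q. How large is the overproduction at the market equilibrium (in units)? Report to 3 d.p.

4.191 units

Market equilibrium (private): 23.808 + 1.365Q = 64.939 - 3.073Q → Q_m = 9.2679.
Social marginal benefit = demand − MEC = 54.063 - 4.594Q.
Set SMB = MC: 54.063 - 4.594Q = 23.808 + 1.365Q → Q* = 5.0772.
Gap = |9.2679 − 5.0772| = 4.1907.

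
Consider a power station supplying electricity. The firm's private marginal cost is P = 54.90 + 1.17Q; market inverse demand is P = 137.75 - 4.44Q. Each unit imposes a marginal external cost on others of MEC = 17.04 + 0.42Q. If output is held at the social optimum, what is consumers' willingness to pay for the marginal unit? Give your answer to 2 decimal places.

P = 89.29

Social marginal cost = private MC + MEC = 71.94 + 1.59Q.
Set SMC = demand: 71.94 + 1.59Q = 137.75 - 4.44Q → Q* = 10.9138.
Consumer price on the demand curve at Q*: 137.75 − 4.44×10.9138 = 89.2927.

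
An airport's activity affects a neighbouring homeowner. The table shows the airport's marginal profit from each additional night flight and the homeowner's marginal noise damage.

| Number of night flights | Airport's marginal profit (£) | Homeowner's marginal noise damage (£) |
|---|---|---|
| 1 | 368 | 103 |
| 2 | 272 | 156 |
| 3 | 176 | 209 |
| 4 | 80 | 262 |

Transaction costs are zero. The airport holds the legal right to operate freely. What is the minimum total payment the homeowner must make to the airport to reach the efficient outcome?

Left alone the airport would choose level 4 (marginal profit stays positive).
Efficient level: k* = 2 (marginal profit ≥ marginal noise damage through 2).
The homeowner must at least cover the airport's forgone profit from cutting 4→2: 176 + 80 = 256.

£256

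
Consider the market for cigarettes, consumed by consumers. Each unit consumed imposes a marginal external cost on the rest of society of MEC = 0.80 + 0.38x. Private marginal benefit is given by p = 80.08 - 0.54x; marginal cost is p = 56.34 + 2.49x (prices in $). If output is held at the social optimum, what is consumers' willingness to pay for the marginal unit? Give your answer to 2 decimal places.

P = $76.45

Social marginal benefit = demand − MEC = 79.28 - 0.92x.
Set SMB = MC: 79.28 - 0.92x = 56.34 + 2.49x → x* = 6.7273.
Consumer price on the demand curve at x*: 80.08 − 0.54×6.7273 = 76.4473.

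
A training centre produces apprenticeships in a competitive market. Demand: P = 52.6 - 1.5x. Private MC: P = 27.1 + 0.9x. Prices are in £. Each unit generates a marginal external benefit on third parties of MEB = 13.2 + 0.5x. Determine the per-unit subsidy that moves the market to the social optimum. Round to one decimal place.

Social marginal cost = private MC − MEB = 13.9 + 0.4x.
Set SMC = demand: 13.9 + 0.4x = 52.6 - 1.5x → x* = 20.3684.
The Pigouvian subsidy equals MEB at x*: 13.2 + 0.5×20.3684 = 23.3842.

subsidy = £23.4 per unit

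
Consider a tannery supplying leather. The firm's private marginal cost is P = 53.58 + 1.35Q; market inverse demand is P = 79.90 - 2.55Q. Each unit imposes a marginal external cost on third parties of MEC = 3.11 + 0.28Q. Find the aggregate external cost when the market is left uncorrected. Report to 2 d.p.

Market equilibrium (private): 53.58 + 1.35Q = 79.90 - 2.55Q → Q_m = 6.7487.
Total external cost = ∫₀^{Q_m} (3.11 + 0.28Q) dQ = 3.11×6.7487 + ½×0.28×6.7487² = 27.3648.

27.36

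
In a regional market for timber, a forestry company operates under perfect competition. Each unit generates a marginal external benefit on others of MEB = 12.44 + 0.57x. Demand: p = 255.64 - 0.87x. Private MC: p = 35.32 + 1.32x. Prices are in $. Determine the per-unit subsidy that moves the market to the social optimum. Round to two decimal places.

subsidy = $94.34 per unit

Social marginal cost = private MC − MEB = 22.88 + 0.75x.
Set SMC = demand: 22.88 + 0.75x = 255.64 - 0.87x → x* = 143.6790.
The Pigouvian subsidy equals MEB at x*: 12.44 + 0.57×143.6790 = 94.3370.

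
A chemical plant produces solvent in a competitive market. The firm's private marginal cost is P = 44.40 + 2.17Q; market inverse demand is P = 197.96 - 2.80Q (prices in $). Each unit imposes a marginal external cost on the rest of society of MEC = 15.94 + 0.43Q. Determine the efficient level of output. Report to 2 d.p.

Social marginal cost = private MC + MEC = 60.34 + 2.60Q.
Set SMC = demand: 60.34 + 2.60Q = 197.96 - 2.80Q → Q* = 25.4852.

Q* = 25.49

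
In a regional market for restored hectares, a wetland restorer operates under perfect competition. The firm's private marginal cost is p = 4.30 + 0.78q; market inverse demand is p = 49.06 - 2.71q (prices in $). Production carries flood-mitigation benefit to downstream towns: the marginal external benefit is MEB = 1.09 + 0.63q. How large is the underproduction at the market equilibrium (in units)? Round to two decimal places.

3.21 units

Market equilibrium (private): 4.30 + 0.78q = 49.06 - 2.71q → q_m = 12.8252.
Social marginal cost = private MC − MEB = 3.21 + 0.15q.
Set SMC = demand: 3.21 + 0.15q = 49.06 - 2.71q → q* = 16.0315.
Gap = |12.8252 − 16.0315| = 3.2063.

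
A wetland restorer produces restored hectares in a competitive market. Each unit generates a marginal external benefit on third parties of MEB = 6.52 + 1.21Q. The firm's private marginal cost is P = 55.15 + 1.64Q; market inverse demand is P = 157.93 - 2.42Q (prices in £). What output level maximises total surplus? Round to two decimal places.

Social marginal cost = private MC − MEB = 48.63 + 0.43Q.
Set SMC = demand: 48.63 + 0.43Q = 157.93 - 2.42Q → Q* = 38.3509.

Q* = 38.35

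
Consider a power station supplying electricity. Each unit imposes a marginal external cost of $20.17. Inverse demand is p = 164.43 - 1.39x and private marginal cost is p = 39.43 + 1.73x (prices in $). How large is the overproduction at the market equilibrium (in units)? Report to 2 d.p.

Market equilibrium (private): 39.43 + 1.73x = 164.43 - 1.39x → x_m = 40.0641.
Social marginal cost = private MC + MEC = 59.60 + 1.73x.
Set SMC = demand: 59.60 + 1.73x = 164.43 - 1.39x → x* = 33.5994.
Gap = |40.0641 − 33.5994| = 6.4647.

6.46 units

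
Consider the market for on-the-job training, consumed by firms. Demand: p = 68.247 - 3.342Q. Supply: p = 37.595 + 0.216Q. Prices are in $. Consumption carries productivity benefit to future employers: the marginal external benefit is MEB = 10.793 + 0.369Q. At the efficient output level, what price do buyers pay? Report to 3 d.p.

Social marginal benefit = demand + MEB = 79.040 - 2.973Q.
Set SMB = MC: 79.040 - 2.973Q = 37.595 + 0.216Q → Q* = 12.9962.
Consumer price on the demand curve at Q*: 68.247 − 3.342×12.9962 = 24.8137.

P = $24.814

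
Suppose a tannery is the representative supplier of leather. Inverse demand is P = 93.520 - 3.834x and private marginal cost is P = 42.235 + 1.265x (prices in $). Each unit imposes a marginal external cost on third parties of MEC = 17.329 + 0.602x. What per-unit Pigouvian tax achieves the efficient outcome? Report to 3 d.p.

Social marginal cost = private MC + MEC = 59.564 + 1.867x.
Set SMC = demand: 59.564 + 1.867x = 93.520 - 3.834x → x* = 5.9561.
The Pigouvian tax equals MEC at x*: 17.329 + 0.602×5.9561 = 20.9146.

tax = $20.915 per unit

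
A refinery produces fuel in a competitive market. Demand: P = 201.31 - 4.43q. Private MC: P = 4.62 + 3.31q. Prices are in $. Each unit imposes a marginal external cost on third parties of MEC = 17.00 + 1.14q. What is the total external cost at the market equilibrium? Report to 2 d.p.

$800.10

Market equilibrium (private): 4.62 + 3.31q = 201.31 - 4.43q → q_m = 25.4121.
Total external cost = ∫₀^{q_m} (17.00 + 1.14q) dq = 17.00×25.4121 + ½×1.14×25.4121² = 800.0974.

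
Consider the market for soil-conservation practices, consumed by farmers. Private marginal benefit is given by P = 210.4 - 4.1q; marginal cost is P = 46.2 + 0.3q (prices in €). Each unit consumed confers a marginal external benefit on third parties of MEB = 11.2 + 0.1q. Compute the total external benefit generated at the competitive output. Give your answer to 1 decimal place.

€487.6

Market equilibrium (private): 46.2 + 0.3q = 210.4 - 4.1q → q_m = 37.3182.
Total external benefit = ∫₀^{q_m} (11.2 + 0.1q) dq = 11.2×37.3182 + ½×0.1×37.3182² = 487.5962.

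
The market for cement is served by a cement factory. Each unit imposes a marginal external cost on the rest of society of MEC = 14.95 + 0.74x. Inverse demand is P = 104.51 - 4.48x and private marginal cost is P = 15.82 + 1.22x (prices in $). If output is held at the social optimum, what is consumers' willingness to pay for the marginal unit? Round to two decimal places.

P = $53.21

Social marginal cost = private MC + MEC = 30.77 + 1.96x.
Set SMC = demand: 30.77 + 1.96x = 104.51 - 4.48x → x* = 11.4503.
Consumer price on the demand curve at x*: 104.51 − 4.48×11.4503 = 53.2127.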